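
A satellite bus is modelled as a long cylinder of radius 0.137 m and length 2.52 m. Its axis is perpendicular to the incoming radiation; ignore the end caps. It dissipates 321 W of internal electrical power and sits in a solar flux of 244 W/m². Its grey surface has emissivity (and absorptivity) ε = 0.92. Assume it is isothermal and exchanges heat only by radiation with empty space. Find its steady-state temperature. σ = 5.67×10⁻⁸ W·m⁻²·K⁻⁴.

T ≈ 255 K

At steady state, absorbed solar power + internal power = radiated power.
Absorbed: α·S·A_cross = 0.92·244·0.6905 = 155.0 W (cross-section 2rL).
Total input = 155.0 + 321 = 476.0 W.
Radiated: εσ·A_surf·T⁴ with A_surf = 2πrL = 2.169 m².
T⁴ = 476.0/(0.92·5.67×10⁻⁸·2.169) = 4.207×10⁹ K⁴.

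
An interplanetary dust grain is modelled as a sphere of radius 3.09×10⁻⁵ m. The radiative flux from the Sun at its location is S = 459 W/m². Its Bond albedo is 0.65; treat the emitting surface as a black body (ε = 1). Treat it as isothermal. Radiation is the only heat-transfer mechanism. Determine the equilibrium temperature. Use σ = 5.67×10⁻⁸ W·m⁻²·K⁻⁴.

At equilibrium, absorbed power = emitted power.
Absorbing cross-section = πr² = 3.000×10⁻⁹ m²; emitting surface = 4πr² = 1.200×10⁻⁸ m² (ratio 4).
(1−a)S·A_cross = εσ·A_surf·T⁴  ⇒  T⁴ = (1−a)S/(4σ).
T⁴ = 0.350·459/(4·5.67×10⁻⁸) = 7.083×10⁸ K⁴.
T = (7.083×10⁸)^(1/4).

T ≈ 163 K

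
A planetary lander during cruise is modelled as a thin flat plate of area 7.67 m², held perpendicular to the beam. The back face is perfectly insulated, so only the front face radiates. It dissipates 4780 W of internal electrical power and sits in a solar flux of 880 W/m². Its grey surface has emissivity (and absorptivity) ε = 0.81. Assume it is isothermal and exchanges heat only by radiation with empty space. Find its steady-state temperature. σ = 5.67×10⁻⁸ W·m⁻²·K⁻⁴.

T ≈ 413 K

At steady state, absorbed solar power + internal power = radiated power.
Absorbed: α·S·A_cross = 0.81·880·7.670 = 5467 W (cross-section A).
Total input = 5467 + 4780 = 10250 W.
Radiated: εσ·A_surf·T⁴ with A_surf = A = 7.670 m².
T⁴ = 10250/(0.81·5.67×10⁻⁸·7.670) = 2.909×10¹⁰ K⁴.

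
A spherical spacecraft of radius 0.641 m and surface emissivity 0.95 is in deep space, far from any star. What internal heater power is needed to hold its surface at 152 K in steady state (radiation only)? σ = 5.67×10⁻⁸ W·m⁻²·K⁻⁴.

P = εσ·4πr²·T⁴.
4πr² = 5.163 m²; T⁴ = 5.338×10⁸ K⁴.
P = 0.95·5.67×10⁻⁸·5.163·5.338×10⁸.

P ≈ 148 W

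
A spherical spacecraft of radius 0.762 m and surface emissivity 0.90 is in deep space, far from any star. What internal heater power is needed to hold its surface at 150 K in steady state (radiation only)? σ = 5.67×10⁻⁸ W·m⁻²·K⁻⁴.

P ≈ 188 W

P = εσ·4πr²·T⁴.
4πr² = 7.297 m²; T⁴ = 5.062×10⁸ K⁴.
P = 0.90·5.67×10⁻⁸·7.297·5.062×10⁸.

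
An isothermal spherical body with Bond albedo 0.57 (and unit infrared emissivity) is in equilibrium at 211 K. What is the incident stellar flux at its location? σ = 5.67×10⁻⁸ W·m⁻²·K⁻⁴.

S ≈ 1050 W/m²

(1−a)S·πr² = σ·4πr²·T⁴ ⇒ S = 4σT⁴/(1−a).
S = 4·5.67×10⁻⁸·1.982×10⁹/0.430.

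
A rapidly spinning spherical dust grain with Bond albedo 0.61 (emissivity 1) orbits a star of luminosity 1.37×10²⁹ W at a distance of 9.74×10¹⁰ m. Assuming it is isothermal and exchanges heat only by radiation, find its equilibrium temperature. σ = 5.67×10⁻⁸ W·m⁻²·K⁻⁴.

T ≈ 1190 K

First find the stellar flux at distance d: S = L/(4πd²) = 1.37×10²⁹/(4π·(9.74×10¹⁰)²) = 1.149×10⁶ W/m².
For an isothermal sphere, absorbed (1−a)S·πr² = emitted σ·4πr²·T⁴, so T⁴ = (1−a)S/(4σ).
T⁴ = 0.390·1.149×10⁶/(4·5.67×10⁻⁸) = 1.976×10¹² K⁴.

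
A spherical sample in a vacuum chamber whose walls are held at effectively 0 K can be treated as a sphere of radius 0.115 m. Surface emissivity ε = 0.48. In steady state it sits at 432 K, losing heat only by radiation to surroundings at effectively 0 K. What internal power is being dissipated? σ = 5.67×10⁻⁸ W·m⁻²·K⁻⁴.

Steady state: P = εσA T⁴.
A = 4πr² = 0.1662 m²; T⁴ = (432)⁴ = 3.483×10¹⁰ K⁴.
P = 0.48 × 5.67×10⁻⁸ × 0.1662 × 3.483×10¹⁰.

P ≈ 158 W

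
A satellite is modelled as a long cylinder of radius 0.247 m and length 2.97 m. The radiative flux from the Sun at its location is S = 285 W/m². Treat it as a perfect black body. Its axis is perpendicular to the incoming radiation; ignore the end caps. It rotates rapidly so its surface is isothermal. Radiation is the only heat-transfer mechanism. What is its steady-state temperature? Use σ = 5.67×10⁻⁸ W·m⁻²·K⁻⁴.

At equilibrium, absorbed power = emitted power.
Absorbing cross-section = 2rL = 1.467 m²; emitting surface = 2πrL = 4.609 m² (ratio π).
S·A_cross = εσ·A_surf·T⁴  ⇒  T⁴ = S/(πσ).
T⁴ = 1.00·285/(π·5.67×10⁻⁸) = 1.600×10⁹ K⁴.
T = (1.600×10⁹)^(1/4).

T ≈ 200 K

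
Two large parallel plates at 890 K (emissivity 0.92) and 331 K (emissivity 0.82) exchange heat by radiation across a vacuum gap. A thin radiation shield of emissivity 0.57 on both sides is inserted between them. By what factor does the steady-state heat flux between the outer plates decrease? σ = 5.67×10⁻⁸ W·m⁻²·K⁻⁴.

factor ≈ 2.92

Without shield: q₀ = σΔ(T⁴)/(1/ε₁+1/ε₂−1) with denominator 1.306.
With shield the two gaps are in series; the resistances add: (1/ε₁+1/ε_s−1)+(1/ε_s+1/ε₂−1) = 1.841+1.974 = 3.815.
Heat-flux ratio q₀/q = 3.815/1.306.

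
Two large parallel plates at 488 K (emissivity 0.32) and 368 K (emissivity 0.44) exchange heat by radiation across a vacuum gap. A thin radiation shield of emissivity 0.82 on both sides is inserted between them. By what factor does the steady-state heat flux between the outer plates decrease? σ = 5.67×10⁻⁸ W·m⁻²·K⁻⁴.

Without shield: q₀ = σΔ(T⁴)/(1/ε₁+1/ε₂−1) with denominator 4.398.
With shield the two gaps are in series; the resistances add: (1/ε₁+1/ε_s−1)+(1/ε_s+1/ε₂−1) = 3.345+2.492 = 5.837.
Heat-flux ratio q₀/q = 5.837/4.398.

factor ≈ 1.33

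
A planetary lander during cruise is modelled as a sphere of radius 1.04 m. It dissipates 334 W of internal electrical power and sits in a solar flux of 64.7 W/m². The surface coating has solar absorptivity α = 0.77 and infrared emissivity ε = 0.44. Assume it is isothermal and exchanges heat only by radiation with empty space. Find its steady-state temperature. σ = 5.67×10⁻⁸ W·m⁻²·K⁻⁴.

T ≈ 196 K

At steady state, absorbed solar power + internal power = radiated power.
Absorbed: α·S·A_cross = 0.77·64.7·3.398 = 169.3 W (cross-section πr²).
Total input = 169.3 + 334 = 503.3 W.
Radiated: εσ·A_surf·T⁴ with A_surf = 4πr² = 13.59 m².
T⁴ = 503.3/(0.44·5.67×10⁻⁸·13.59) = 1.484×10⁹ K⁴.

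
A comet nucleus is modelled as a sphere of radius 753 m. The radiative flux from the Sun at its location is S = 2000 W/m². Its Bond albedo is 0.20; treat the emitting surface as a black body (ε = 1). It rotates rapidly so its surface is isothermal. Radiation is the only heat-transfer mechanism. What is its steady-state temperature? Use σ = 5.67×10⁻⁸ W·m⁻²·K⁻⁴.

At equilibrium, absorbed power = emitted power.
Absorbing cross-section = πr² = 1.781×10⁶ m²; emitting surface = 4πr² = 7.125×10⁶ m² (ratio 4).
(1−a)S·A_cross = εσ·A_surf·T⁴  ⇒  T⁴ = (1−a)S/(4σ).
T⁴ = 0.800·2000/(4·5.67×10⁻⁸) = 7.055×10⁹ K⁴.
T = (7.055×10⁹)^(1/4).

T ≈ 290 K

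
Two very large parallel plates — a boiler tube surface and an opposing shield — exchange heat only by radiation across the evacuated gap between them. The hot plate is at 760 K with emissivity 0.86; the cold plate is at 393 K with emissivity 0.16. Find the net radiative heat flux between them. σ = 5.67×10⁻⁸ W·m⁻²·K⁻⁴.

q ≈ 2740 W/m²

For two infinite grey parallel plates, q = σ(T₁⁴ − T₂⁴)/(1/ε₁ + 1/ε₂ − 1).
T₁⁴ − T₂⁴ = 3.336×10¹¹ − 2.385×10¹⁰ = 3.098×10¹¹ K⁴.
1/ε₁ + 1/ε₂ − 1 = 1.163 + 6.250 − 1 = 6.413.
q = 5.67×10⁻⁸ × 3.098×10¹¹ / 6.413.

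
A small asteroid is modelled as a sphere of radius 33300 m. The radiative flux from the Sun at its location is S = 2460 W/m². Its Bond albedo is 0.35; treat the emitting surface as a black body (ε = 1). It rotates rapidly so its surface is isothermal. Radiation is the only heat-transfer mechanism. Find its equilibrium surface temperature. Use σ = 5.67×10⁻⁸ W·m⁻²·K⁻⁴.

T ≈ 290 K

At equilibrium, absorbed power = emitted power.
Absorbing cross-section = πr² = 3.484×10⁹ m²; emitting surface = 4πr² = 1.393×10¹⁰ m² (ratio 4).
(1−a)S·A_cross = εσ·A_surf·T⁴  ⇒  T⁴ = (1−a)S/(4σ).
T⁴ = 0.650·2460/(4·5.67×10⁻⁸) = 7.050×10⁹ K⁴.
T = (7.050×10⁹)^(1/4).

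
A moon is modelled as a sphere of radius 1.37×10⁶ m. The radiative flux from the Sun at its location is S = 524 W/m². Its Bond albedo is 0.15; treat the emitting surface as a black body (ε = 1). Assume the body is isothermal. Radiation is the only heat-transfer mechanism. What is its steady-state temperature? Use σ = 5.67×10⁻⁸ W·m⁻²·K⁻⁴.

T ≈ 211 K

At equilibrium, absorbed power = emitted power.
Absorbing cross-section = πr² = 5.896×10¹² m²; emitting surface = 4πr² = 2.359×10¹³ m² (ratio 4).
(1−a)S·A_cross = εσ·A_surf·T⁴  ⇒  T⁴ = (1−a)S/(4σ).
T⁴ = 0.850·524/(4·5.67×10⁻⁸) = 1.964×10⁹ K⁴.
T = (1.964×10⁹)^(1/4).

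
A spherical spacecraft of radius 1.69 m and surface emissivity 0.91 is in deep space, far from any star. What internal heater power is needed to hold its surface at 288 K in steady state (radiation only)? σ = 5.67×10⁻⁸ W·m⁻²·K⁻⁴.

P = εσ·4πr²·T⁴.
4πr² = 35.89 m²; T⁴ = 6.880×10⁹ K⁴.
P = 0.91·5.67×10⁻⁸·35.89·6.880×10⁹.

P ≈ 12700 W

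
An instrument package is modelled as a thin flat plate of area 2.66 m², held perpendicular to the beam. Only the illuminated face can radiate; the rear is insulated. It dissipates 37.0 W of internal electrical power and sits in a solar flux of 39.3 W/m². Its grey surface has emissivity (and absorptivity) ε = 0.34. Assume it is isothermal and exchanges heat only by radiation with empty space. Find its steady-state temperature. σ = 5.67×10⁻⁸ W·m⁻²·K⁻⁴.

At steady state, absorbed solar power + internal power = radiated power.
Absorbed: α·S·A_cross = 0.34·39.3·2.660 = 35.54 W (cross-section A).
Total input = 35.54 + 37.0 = 72.54 W.
Radiated: εσ·A_surf·T⁴ with A_surf = A = 2.660 m².
T⁴ = 72.54/(0.34·5.67×10⁻⁸·2.660) = 1.415×10⁹ K⁴.

T ≈ 194 K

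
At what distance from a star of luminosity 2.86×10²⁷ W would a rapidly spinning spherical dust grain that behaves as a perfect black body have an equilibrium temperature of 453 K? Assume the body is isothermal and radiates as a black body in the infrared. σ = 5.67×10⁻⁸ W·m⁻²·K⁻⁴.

d ≈ 1.54×10¹¹ m

For an isothermal black-emitting sphere, (1−a)S·πr² = σ·4πr²·T⁴ ⇒ S = 4σT⁴/(1−a).
S = 4·5.67×10⁻⁸·(453)⁴/1.00 = 9551 W/m².
Flux falls as S = L/(4πd²), so d = √(L/(4πS)) = √(2.86×10²⁷/(4π·9551)).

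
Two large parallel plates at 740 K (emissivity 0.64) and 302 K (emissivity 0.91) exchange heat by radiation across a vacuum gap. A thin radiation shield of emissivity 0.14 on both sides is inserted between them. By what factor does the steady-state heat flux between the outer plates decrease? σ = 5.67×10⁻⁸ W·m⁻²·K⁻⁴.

factor ≈ 9.00

Without shield: q₀ = σΔ(T⁴)/(1/ε₁+1/ε₂−1) with denominator 1.661.
With shield the two gaps are in series; the resistances add: (1/ε₁+1/ε_s−1)+(1/ε_s+1/ε₂−1) = 7.705+7.242 = 14.95.
Heat-flux ratio q₀/q = 14.95/1.661.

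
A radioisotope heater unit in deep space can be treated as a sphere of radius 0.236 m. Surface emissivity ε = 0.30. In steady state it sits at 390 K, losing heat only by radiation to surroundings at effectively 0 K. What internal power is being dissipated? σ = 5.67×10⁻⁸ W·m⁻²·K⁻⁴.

P ≈ 275 W

Steady state: P = εσA T⁴.
A = 4πr² = 0.6999 m²; T⁴ = (390)⁴ = 2.313×10¹⁰ K⁴.
P = 0.30 × 5.67×10⁻⁸ × 0.6999 × 2.313×10¹⁰.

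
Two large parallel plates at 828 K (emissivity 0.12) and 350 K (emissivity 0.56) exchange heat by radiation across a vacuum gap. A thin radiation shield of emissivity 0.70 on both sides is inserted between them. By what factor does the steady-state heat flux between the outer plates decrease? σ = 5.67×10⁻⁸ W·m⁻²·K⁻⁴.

Without shield: q₀ = σΔ(T⁴)/(1/ε₁+1/ε₂−1) with denominator 9.119.
With shield the two gaps are in series; the resistances add: (1/ε₁+1/ε_s−1)+(1/ε_s+1/ε₂−1) = 8.762+2.214 = 10.98.
Heat-flux ratio q₀/q = 10.98/9.119.

factor ≈ 1.20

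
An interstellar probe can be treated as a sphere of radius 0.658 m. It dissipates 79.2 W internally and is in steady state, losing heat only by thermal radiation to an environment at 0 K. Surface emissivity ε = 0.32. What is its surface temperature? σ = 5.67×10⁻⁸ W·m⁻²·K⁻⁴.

Steady state: internal power = radiated power, P = εσA T⁴.
Radiating area A = 4πr² = 5.441 m².
T⁴ = P/(εσA) = 79.2/(0.32·5.67×10⁻⁸·5.441) = 8.023×10⁸ K⁴.
T = (8.023×10⁸)^(1/4).

T ≈ 168 K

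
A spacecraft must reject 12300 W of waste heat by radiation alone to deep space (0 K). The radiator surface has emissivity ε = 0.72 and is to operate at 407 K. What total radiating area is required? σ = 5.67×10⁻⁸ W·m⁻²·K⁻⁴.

A ≈ 11.0 m²

P = εσA T⁴ ⇒ A = P/(εσT⁴).
T⁴ = 2.744×10¹⁰ K⁴.
A = 12300/(0.72 × 5.67×10⁻⁸ × 2.744×10¹⁰).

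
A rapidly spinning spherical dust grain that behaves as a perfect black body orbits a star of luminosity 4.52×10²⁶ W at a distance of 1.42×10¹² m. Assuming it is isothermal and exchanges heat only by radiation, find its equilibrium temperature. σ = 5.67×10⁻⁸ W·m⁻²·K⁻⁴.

First find the stellar flux at distance d: S = L/(4πd²) = 4.52×10²⁶/(4π·(1.42×10¹²)²) = 17.84 W/m².
For an isothermal sphere, absorbed (1−a)S·πr² = emitted σ·4πr²·T⁴, so T⁴ = (1−a)S/(4σ).
T⁴ = 1.00·17.84/(4·5.67×10⁻⁸) = 7.865×10⁷ K⁴.

T ≈ 94.2 K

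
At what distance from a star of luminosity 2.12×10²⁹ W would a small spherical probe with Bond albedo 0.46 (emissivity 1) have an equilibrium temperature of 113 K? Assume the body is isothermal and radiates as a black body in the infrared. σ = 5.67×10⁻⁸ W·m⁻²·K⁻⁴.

For an isothermal black-emitting sphere, (1−a)S·πr² = σ·4πr²·T⁴ ⇒ S = 4σT⁴/(1−a).
S = 4·5.67×10⁻⁸·(113)⁴/0.540 = 68.48 W/m².
Flux falls as S = L/(4πd²), so d = √(L/(4πS)) = √(2.12×10²⁹/(4π·68.48)).

d ≈ 1.57×10¹³ m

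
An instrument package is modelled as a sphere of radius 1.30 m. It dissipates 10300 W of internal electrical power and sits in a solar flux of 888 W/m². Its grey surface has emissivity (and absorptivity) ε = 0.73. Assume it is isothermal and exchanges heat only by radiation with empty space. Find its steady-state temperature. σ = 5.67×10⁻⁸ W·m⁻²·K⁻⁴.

T ≈ 354 K

At steady state, absorbed solar power + internal power = radiated power.
Absorbed: α·S·A_cross = 0.73·888·5.309 = 3442 W (cross-section πr²).
Total input = 3442 + 10300 = 13740 W.
Radiated: εσ·A_surf·T⁴ with A_surf = 4πr² = 21.24 m².
T⁴ = 13740/(0.73·5.67×10⁻⁸·21.24) = 1.563×10¹⁰ K⁴.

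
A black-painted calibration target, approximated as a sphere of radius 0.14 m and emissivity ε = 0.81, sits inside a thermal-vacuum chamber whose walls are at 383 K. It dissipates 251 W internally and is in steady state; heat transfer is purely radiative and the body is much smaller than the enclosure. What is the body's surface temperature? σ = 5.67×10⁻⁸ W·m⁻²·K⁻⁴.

For a small grey body in a large enclosure, net radiated power = εσA(T⁴ − T_w⁴).
Steady state: P = εσA(T⁴ − T_w⁴) with A = 4πr² = 0.2463 m².
T⁴ = P/(εσA) + T_w⁴ = 251/(0.81·5.67×10⁻⁸·0.2463) + (383)⁴
    = 2.219×10¹⁰ + 2.152×10¹⁰ = 4.371×10¹⁰ K⁴.

T ≈ 457 K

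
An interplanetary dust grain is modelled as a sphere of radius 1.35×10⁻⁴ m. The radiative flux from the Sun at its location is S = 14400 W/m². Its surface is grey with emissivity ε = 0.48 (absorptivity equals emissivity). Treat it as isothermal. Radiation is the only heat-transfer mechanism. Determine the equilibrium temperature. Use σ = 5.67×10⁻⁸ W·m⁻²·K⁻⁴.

At equilibrium, absorbed power = emitted power.
Absorbing cross-section = πr² = 5.726×10⁻⁸ m²; emitting surface = 4πr² = 2.290×10⁻⁷ m² (ratio 4).
εS·A_cross = εσ·A_surf·T⁴  ⇒  T⁴ = S/(4σ)   (ε cancels).
T⁴ = 14400/(4·5.67×10⁻⁸) = 6.349×10¹⁰ K⁴.
T = (6.349×10¹⁰)^(1/4).

T ≈ 502 K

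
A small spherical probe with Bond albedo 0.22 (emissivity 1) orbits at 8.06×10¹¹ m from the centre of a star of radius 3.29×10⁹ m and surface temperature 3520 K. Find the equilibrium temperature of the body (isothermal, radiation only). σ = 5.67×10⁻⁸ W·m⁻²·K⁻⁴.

The star's surface emits σT_*⁴; at distance d the flux is S = σT_*⁴(R_*/d)².
S = 5.67×10⁻⁸·(3520)⁴·(3.29×10⁹/8.06×10¹¹)² = 145.0 W/m².
For an isothermal sphere T⁴ = (1−a)S/(4σ) = 4.988×10⁸ K⁴.

T ≈ 149 K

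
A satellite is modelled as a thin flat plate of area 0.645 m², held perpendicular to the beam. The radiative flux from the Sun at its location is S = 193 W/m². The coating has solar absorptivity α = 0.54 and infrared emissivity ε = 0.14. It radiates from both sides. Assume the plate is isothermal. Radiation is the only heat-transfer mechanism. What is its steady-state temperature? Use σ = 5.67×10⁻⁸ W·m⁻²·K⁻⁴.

T ≈ 285 K

At equilibrium, absorbed power = emitted power.
Absorbing cross-section = A = 0.6450 m²; emitting surface = 2A = 1.290 m² (ratio 2).
αS·A_cross = εσ·A_surf·T⁴  ⇒  T⁴ = αS/(ε·2σ).
T⁴ = 0.540·193/(0.14·2·5.67×10⁻⁸) = 6.565×10⁹ K⁴.
T = (6.565×10⁹)^(1/4).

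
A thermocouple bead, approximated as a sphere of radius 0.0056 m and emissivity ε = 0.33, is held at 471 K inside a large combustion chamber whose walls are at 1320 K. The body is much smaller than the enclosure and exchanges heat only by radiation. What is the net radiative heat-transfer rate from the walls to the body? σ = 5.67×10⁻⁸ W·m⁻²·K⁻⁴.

For a small grey body in a large enclosure: P_net = εσA(T_body⁴ − T_wall⁴).
A = 4πr² = 3.941×10⁻⁴ m²; T_body⁴ − T_wall⁴ = 4.921×10¹⁰ − 3.036×10¹² = -2.987×10¹² K⁴.
|P_net| = 0.33·5.67×10⁻⁸·3.941×10⁻⁴·2.987×10¹².

P_net ≈ 22.0 W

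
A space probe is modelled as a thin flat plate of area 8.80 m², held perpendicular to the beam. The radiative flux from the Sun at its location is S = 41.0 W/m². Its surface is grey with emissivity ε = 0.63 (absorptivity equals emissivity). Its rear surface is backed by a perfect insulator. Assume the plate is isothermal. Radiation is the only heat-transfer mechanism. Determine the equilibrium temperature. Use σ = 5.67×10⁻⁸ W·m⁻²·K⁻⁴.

At equilibrium, absorbed power = emitted power.
Absorbing cross-section = A = 8.800 m²; emitting surface = A = 8.800 m² (ratio 1).
εS·A_cross = εσ·A_surf·T⁴  ⇒  T⁴ = S/(1σ)   (ε cancels).
T⁴ = 41.0/(1·5.67×10⁻⁸) = 7.231×10⁸ K⁴.
T = (7.231×10⁸)^(1/4).

T ≈ 164 K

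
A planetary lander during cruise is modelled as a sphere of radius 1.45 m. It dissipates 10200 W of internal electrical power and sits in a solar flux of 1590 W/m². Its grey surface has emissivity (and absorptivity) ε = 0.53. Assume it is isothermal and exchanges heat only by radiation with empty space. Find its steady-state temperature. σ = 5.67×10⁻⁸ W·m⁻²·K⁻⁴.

T ≈ 375 K

At steady state, absorbed solar power + internal power = radiated power.
Absorbed: α·S·A_cross = 0.53·1590·6.605 = 5566 W (cross-section πr²).
Total input = 5566 + 10200 = 15770 W.
Radiated: εσ·A_surf·T⁴ with A_surf = 4πr² = 26.42 m².
T⁴ = 15770/(0.53·5.67×10⁻⁸·26.42) = 1.986×10¹⁰ K⁴.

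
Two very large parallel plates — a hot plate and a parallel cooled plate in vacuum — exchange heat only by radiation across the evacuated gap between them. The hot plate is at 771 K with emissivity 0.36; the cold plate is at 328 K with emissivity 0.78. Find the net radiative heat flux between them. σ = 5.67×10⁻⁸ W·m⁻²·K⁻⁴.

q ≈ 6330 W/m²

For two infinite grey parallel plates, q = σ(T₁⁴ − T₂⁴)/(1/ε₁ + 1/ε₂ − 1).
T₁⁴ − T₂⁴ = 3.534×10¹¹ − 1.157×10¹⁰ = 3.418×10¹¹ K⁴.
1/ε₁ + 1/ε₂ − 1 = 2.778 + 1.282 − 1 = 3.060.
q = 5.67×10⁻⁸ × 3.418×10¹¹ / 3.060.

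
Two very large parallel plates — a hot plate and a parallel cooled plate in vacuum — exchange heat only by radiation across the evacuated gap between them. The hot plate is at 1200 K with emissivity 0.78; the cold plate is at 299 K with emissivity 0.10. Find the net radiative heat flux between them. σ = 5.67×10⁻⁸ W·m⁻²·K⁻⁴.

q ≈ 11400 W/m²

For two infinite grey parallel plates, q = σ(T₁⁴ − T₂⁴)/(1/ε₁ + 1/ε₂ − 1).
T₁⁴ − T₂⁴ = 2.074×10¹² − 7.993×10⁹ = 2.066×10¹² K⁴.
1/ε₁ + 1/ε₂ − 1 = 1.282 + 10.00 − 1 = 10.28.
q = 5.67×10⁻⁸ × 2.066×10¹² / 10.28.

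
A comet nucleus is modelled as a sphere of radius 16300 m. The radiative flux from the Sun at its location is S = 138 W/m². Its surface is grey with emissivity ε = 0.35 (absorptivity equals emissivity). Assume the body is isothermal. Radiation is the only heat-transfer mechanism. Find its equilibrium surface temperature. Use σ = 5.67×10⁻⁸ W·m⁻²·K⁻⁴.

T ≈ 157 K

At equilibrium, absorbed power = emitted power.
Absorbing cross-section = πr² = 8.347×10⁸ m²; emitting surface = 4πr² = 3.339×10⁹ m² (ratio 4).
εS·A_cross = εσ·A_surf·T⁴  ⇒  T⁴ = S/(4σ)   (ε cancels).
T⁴ = 138/(4·5.67×10⁻⁸) = 6.085×10⁸ K⁴.
T = (6.085×10⁸)^(1/4).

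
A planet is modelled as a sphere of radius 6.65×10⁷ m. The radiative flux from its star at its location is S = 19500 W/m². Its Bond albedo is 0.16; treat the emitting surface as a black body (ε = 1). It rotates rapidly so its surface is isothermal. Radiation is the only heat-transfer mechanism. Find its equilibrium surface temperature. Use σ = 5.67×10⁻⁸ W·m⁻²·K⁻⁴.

At equilibrium, absorbed power = emitted power.
Absorbing cross-section = πr² = 1.389×10¹⁶ m²; emitting surface = 4πr² = 5.557×10¹⁶ m² (ratio 4).
(1−a)S·A_cross = εσ·A_surf·T⁴  ⇒  T⁴ = (1−a)S/(4σ).
T⁴ = 0.840·19500/(4·5.67×10⁻⁸) = 7.222×10¹⁰ K⁴.
T = (7.222×10¹⁰)^(1/4).

T ≈ 518 K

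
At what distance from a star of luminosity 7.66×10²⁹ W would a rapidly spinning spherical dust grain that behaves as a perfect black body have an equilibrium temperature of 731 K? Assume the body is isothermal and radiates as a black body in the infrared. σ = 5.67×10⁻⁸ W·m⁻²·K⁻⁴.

For an isothermal black-emitting sphere, (1−a)S·πr² = σ·4πr²·T⁴ ⇒ S = 4σT⁴/(1−a).
S = 4·5.67×10⁻⁸·(731)⁴/1.00 = 64760 W/m².
Flux falls as S = L/(4πd²), so d = √(L/(4πS)) = √(7.66×10²⁹/(4π·64760)).

d ≈ 9.70×10¹¹ m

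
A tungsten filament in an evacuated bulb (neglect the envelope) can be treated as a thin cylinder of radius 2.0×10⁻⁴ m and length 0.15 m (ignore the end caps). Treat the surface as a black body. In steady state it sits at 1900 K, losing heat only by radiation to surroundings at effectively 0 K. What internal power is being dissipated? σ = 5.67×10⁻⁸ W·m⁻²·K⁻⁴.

P ≈ 139 W

Steady state: P = εσA T⁴.
A = 2πrL = 1.885×10⁻⁴ m²; T⁴ = (1900)⁴ = 1.303×10¹³ K⁴.
P = 1.0 × 5.67×10⁻⁸ × 1.885×10⁻⁴ × 1.303×10¹³.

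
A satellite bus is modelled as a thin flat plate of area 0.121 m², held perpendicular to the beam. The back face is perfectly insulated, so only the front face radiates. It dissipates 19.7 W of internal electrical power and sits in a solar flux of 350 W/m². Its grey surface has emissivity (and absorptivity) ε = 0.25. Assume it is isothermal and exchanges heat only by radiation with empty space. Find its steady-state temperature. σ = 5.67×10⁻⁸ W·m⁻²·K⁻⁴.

T ≈ 365 K

At steady state, absorbed solar power + internal power = radiated power.
Absorbed: α·S·A_cross = 0.25·350·0.1210 = 10.59 W (cross-section A).
Total input = 10.59 + 19.7 = 30.29 W.
Radiated: εσ·A_surf·T⁴ with A_surf = A = 0.1210 m².
T⁴ = 30.29/(0.25·5.67×10⁻⁸·0.1210) = 1.766×10¹⁰ K⁴.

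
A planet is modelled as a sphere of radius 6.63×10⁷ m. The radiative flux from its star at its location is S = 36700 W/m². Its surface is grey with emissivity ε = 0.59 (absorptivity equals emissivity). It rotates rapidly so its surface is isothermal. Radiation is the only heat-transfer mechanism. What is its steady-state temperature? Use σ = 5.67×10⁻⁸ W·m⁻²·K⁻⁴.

T ≈ 634 K

At equilibrium, absorbed power = emitted power.
Absorbing cross-section = πr² = 1.381×10¹⁶ m²; emitting surface = 4πr² = 5.524×10¹⁶ m² (ratio 4).
εS·A_cross = εσ·A_surf·T⁴  ⇒  T⁴ = S/(4σ)   (ε cancels).
T⁴ = 36700/(4·5.67×10⁻⁸) = 1.618×10¹¹ K⁴.
T = (1.618×10¹¹)^(1/4).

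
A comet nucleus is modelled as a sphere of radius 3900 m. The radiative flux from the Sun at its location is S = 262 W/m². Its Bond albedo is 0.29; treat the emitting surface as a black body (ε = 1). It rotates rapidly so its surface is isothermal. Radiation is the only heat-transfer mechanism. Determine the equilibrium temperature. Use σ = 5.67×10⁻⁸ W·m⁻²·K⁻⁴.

At equilibrium, absorbed power = emitted power.
Absorbing cross-section = πr² = 4.778×10⁷ m²; emitting surface = 4πr² = 1.911×10⁸ m² (ratio 4).
(1−a)S·A_cross = εσ·A_surf·T⁴  ⇒  T⁴ = (1−a)S/(4σ).
T⁴ = 0.710·262/(4·5.67×10⁻⁸) = 8.202×10⁸ K⁴.
T = (8.202×10⁸)^(1/4).

T ≈ 169 K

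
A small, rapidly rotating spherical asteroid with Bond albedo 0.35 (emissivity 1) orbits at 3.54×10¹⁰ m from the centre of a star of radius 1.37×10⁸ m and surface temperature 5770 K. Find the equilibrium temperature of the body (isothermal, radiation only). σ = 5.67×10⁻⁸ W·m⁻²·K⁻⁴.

T ≈ 228 K

The star's surface emits σT_*⁴; at distance d the flux is S = σT_*⁴(R_*/d)².
S = 5.67×10⁻⁸·(5770)⁴·(1.37×10⁸/3.54×10¹⁰)² = 941.3 W/m².
For an isothermal sphere T⁴ = (1−a)S/(4σ) = 2.698×10⁹ K⁴.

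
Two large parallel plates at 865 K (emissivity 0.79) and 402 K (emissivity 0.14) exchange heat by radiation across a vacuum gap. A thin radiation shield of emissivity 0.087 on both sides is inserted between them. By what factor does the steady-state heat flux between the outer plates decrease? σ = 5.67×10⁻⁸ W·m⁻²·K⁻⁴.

factor ≈ 3.97

Without shield: q₀ = σΔ(T⁴)/(1/ε₁+1/ε₂−1) with denominator 7.409.
With shield the two gaps are in series; the resistances add: (1/ε₁+1/ε_s−1)+(1/ε_s+1/ε₂−1) = 11.76+17.64 = 29.40.
Heat-flux ratio q₀/q = 29.40/7.409.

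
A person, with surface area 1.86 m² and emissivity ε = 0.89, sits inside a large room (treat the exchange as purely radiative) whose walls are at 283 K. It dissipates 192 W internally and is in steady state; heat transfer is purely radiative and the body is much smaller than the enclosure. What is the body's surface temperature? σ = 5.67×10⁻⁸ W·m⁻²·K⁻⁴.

For a small grey body in a large enclosure, net radiated power = εσA(T⁴ − T_w⁴).
Steady state: P = εσA(T⁴ − T_w⁴) with A = 1.86 m².
T⁴ = P/(εσA) + T_w⁴ = 192/(0.89·5.67×10⁻⁸·1.860) + (283)⁴
    = 2.046×10⁹ + 6.414×10⁹ = 8.460×10⁹ K⁴.

T ≈ 303 K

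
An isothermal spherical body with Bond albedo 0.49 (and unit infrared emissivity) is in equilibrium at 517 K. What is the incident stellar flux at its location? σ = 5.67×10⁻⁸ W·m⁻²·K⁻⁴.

(1−a)S·πr² = σ·4πr²·T⁴ ⇒ S = 4σT⁴/(1−a).
S = 4·5.67×10⁻⁸·7.144×10¹⁰/0.510.

S ≈ 31800 W/m²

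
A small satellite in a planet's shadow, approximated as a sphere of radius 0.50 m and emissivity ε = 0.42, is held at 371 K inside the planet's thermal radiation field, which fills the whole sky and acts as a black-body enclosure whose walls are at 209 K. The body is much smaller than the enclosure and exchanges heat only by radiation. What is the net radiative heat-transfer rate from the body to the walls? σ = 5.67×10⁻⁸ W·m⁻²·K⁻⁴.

For a small grey body in a large enclosure: P_net = εσA(T_body⁴ − T_wall⁴).
A = 4πr² = 3.142 m²; T_body⁴ − T_wall⁴ = 1.895×10¹⁰ − 1.908×10⁹ = 1.704×10¹⁰ K⁴.
|P_net| = 0.42·5.67×10⁻⁸·3.142·1.704×10¹⁰.

P_net ≈ 1270 W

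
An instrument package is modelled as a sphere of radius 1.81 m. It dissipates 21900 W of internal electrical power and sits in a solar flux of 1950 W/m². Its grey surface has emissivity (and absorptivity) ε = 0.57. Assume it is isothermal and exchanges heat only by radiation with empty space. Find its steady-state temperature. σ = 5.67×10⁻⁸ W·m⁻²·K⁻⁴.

T ≈ 398 K

At steady state, absorbed solar power + internal power = radiated power.
Absorbed: α·S·A_cross = 0.57·1950·10.29 = 11440 W (cross-section πr²).
Total input = 11440 + 21900 = 33340 W.
Radiated: εσ·A_surf·T⁴ with A_surf = 4πr² = 41.17 m².
T⁴ = 33340/(0.57·5.67×10⁻⁸·41.17) = 2.506×10¹⁰ K⁴.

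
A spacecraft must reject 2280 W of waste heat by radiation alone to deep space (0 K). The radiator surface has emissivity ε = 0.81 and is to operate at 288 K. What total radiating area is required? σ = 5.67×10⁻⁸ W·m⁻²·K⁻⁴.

A ≈ 7.22 m²

P = εσA T⁴ ⇒ A = P/(εσT⁴).
T⁴ = 6.880×10⁹ K⁴.
A = 2280/(0.81 × 5.67×10⁻⁸ × 6.880×10⁹).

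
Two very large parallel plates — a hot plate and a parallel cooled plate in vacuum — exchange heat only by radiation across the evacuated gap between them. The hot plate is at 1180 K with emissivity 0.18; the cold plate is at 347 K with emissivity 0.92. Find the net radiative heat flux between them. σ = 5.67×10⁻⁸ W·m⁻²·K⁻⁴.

q ≈ 19300 W/m²

For two infinite grey parallel plates, q = σ(T₁⁴ − T₂⁴)/(1/ε₁ + 1/ε₂ − 1).
T₁⁴ − T₂⁴ = 1.939×10¹² − 1.450×10¹⁰ = 1.924×10¹² K⁴.
1/ε₁ + 1/ε₂ − 1 = 5.556 + 1.087 − 1 = 5.643.
q = 5.67×10⁻⁸ × 1.924×10¹² / 5.643.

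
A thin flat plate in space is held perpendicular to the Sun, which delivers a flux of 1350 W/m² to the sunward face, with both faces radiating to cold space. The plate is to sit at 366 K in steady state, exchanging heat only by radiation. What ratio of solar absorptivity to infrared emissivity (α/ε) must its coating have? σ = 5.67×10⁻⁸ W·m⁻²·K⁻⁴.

α/ε ≈ 1.51

Balance: αS·A = εσ·2A·T⁴ ⇒ α/ε = 2σT⁴/S.
α/ε = 2·5.67×10⁻⁸·(366)⁴/1350 = 2·5.67×10⁻⁸·1.794×10¹⁰/1350.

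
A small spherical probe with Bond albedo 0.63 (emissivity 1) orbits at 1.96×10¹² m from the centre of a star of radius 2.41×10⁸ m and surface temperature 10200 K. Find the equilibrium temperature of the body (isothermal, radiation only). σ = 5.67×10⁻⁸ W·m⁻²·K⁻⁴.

The star's surface emits σT_*⁴; at distance d the flux is S = σT_*⁴(R_*/d)².
S = 5.67×10⁻⁸·(10200)⁴·(2.41×10⁸/1.96×10¹²)² = 9.279 W/m².
For an isothermal sphere T⁴ = (1−a)S/(4σ) = 1.514×10⁷ K⁴.

T ≈ 62.4 K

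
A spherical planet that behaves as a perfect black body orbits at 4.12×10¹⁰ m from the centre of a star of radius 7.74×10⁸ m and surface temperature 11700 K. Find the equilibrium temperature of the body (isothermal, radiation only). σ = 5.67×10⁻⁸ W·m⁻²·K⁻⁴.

The star's surface emits σT_*⁴; at distance d the flux is S = σT_*⁴(R_*/d)².
S = 5.67×10⁻⁸·(11700)⁴·(7.74×10⁸/4.12×10¹⁰)² = 3.750×10⁵ W/m².
For an isothermal sphere T⁴ = (1−a)S/(4σ) = 1.653×10¹² K⁴.

T ≈ 1130 K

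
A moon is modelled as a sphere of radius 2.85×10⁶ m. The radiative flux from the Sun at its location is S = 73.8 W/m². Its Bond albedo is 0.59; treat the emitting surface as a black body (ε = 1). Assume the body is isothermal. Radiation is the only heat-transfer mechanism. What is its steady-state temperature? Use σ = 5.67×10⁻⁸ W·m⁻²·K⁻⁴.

At equilibrium, absorbed power = emitted power.
Absorbing cross-section = πr² = 2.552×10¹³ m²; emitting surface = 4πr² = 1.021×10¹⁴ m² (ratio 4).
(1−a)S·A_cross = εσ·A_surf·T⁴  ⇒  T⁴ = (1−a)S/(4σ).
T⁴ = 0.410·73.8/(4·5.67×10⁻⁸) = 1.334×10⁸ K⁴.
T = (1.334×10⁸)^(1/4).

T ≈ 107 K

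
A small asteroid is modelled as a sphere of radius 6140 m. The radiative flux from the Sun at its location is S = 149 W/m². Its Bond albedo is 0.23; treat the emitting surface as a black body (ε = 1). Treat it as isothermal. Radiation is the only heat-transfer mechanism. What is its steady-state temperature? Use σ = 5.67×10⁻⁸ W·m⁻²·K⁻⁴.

T ≈ 150 K

At equilibrium, absorbed power = emitted power.
Absorbing cross-section = πr² = 1.184×10⁸ m²; emitting surface = 4πr² = 4.737×10⁸ m² (ratio 4).
(1−a)S·A_cross = εσ·A_surf·T⁴  ⇒  T⁴ = (1−a)S/(4σ).
T⁴ = 0.770·149/(4·5.67×10⁻⁸) = 5.059×10⁸ K⁴.
T = (5.059×10⁸)^(1/4).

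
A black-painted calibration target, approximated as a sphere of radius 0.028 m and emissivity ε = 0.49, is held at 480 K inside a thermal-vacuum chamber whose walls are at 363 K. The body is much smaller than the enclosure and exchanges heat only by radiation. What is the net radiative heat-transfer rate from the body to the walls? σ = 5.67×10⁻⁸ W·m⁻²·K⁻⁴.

P_net ≈ 9.78 W

For a small grey body in a large enclosure: P_net = εσA(T_body⁴ − T_wall⁴).
A = 4πr² = 0.009852 m²; T_body⁴ − T_wall⁴ = 5.308×10¹⁰ − 1.736×10¹⁰ = 3.572×10¹⁰ K⁴.
|P_net| = 0.49·5.67×10⁻⁸·0.009852·3.572×10¹⁰.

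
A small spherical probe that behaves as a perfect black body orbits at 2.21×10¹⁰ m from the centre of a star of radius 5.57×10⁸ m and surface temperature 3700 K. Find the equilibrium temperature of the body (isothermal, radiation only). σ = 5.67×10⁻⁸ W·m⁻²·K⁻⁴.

T ≈ 415 K

The star's surface emits σT_*⁴; at distance d the flux is S = σT_*⁴(R_*/d)².
S = 5.67×10⁻⁸·(3700)⁴·(5.57×10⁸/2.21×10¹⁰)² = 6750 W/m².
For an isothermal sphere T⁴ = (1−a)S/(4σ) = 2.976×10¹⁰ K⁴.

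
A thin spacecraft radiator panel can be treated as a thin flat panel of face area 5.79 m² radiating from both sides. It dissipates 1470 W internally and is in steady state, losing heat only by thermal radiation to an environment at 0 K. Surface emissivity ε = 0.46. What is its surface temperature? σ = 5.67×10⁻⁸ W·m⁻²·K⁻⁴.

Steady state: internal power = radiated power, P = εσA T⁴.
Radiating area A = 2·5.79 = 11.58 m².
T⁴ = P/(εσA) = 1470/(0.46·5.67×10⁻⁸·11.58) = 4.867×10⁹ K⁴.
T = (4.867×10⁹)^(1/4).

T ≈ 264 K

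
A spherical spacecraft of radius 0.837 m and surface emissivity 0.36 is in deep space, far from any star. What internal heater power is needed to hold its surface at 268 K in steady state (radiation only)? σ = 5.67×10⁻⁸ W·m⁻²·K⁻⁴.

P = εσ·4πr²·T⁴.
4πr² = 8.804 m²; T⁴ = 5.159×10⁹ K⁴.
P = 0.36·5.67×10⁻⁸·8.804·5.159×10⁹.

P ≈ 927 W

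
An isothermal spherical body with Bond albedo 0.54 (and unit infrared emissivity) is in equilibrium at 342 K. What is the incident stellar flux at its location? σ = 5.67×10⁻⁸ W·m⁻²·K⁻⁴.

(1−a)S·πr² = σ·4πr²·T⁴ ⇒ S = 4σT⁴/(1−a).
S = 4·5.67×10⁻⁸·1.368×10¹⁰/0.460.

S ≈ 6750 W/m²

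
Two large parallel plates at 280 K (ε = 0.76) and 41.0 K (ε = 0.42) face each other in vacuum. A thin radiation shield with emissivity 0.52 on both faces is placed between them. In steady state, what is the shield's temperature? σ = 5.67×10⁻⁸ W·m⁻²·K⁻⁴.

T_s ≈ 246 K

In steady state the net flux on the hot side equals that on the cold side.
σ(T₁⁴−T_s⁴)/D₁ = σ(T_s⁴−T₂⁴)/D₂, with D₁ = 1/ε₁+1/ε_s−1 = 2.239, D₂ = 1/ε_s+1/ε₂−1 = 3.304.
Solve for T_s⁴: T_s⁴ = (D₂·T₁⁴ + D₁·T₂⁴)/(D₁+D₂) = 3.665×10⁹ K⁴.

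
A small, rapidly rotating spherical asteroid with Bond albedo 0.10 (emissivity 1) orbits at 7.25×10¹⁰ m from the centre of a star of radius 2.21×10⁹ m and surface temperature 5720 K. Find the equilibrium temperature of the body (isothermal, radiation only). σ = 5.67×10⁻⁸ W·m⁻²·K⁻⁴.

The star's surface emits σT_*⁴; at distance d the flux is S = σT_*⁴(R_*/d)².
S = 5.67×10⁻⁸·(5720)⁴·(2.21×10⁹/7.25×10¹⁰)² = 56400 W/m².
For an isothermal sphere T⁴ = (1−a)S/(4σ) = 2.238×10¹¹ K⁴.

T ≈ 688 K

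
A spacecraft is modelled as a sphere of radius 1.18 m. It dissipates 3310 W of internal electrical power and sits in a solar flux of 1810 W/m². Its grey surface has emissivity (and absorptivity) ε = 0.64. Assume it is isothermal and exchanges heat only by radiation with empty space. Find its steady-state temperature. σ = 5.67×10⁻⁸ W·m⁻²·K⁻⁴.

At steady state, absorbed solar power + internal power = radiated power.
Absorbed: α·S·A_cross = 0.64·1810·4.374 = 5067 W (cross-section πr²).
Total input = 5067 + 3310 = 8377 W.
Radiated: εσ·A_surf·T⁴ with A_surf = 4πr² = 17.50 m².
T⁴ = 8377/(0.64·5.67×10⁻⁸·17.50) = 1.319×10¹⁰ K⁴.

T ≈ 339 K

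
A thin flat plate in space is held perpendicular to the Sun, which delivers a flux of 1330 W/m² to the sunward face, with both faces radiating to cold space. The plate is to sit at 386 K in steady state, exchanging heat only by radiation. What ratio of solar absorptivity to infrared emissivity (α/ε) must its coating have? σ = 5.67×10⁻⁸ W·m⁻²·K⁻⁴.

Balance: αS·A = εσ·2A·T⁴ ⇒ α/ε = 2σT⁴/S.
α/ε = 2·5.67×10⁻⁸·(386)⁴/1330 = 2·5.67×10⁻⁸·2.220×10¹⁰/1330.

α/ε ≈ 1.89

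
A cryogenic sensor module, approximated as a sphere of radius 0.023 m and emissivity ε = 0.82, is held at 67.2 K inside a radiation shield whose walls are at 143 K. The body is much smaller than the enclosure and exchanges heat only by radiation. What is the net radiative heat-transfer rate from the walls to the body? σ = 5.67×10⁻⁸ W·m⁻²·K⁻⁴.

For a small grey body in a large enclosure: P_net = εσA(T_body⁴ − T_wall⁴).
A = 4πr² = 0.006648 m²; T_body⁴ − T_wall⁴ = 2.039×10⁷ − 4.182×10⁸ = -3.978×10⁸ K⁴.
|P_net| = 0.82·5.67×10⁻⁸·0.006648·3.978×10⁸.

P_net ≈ 0.123 W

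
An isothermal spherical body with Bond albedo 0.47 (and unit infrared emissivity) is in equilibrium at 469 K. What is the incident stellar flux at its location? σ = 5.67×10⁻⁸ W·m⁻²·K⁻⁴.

(1−a)S·πr² = σ·4πr²·T⁴ ⇒ S = 4σT⁴/(1−a).
S = 4·5.67×10⁻⁸·4.838×10¹⁰/0.530.

S ≈ 20700 W/m²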